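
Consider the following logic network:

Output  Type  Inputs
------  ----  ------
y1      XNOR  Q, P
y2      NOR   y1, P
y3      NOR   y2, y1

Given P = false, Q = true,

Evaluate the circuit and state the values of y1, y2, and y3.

y1 = Q XNOR P = true XNOR false = false
y2 = y1 NOR P = false NOR false = true
y3 = y2 NOR y1 = true NOR false = false

y1 = false; y2 = true; y3 = false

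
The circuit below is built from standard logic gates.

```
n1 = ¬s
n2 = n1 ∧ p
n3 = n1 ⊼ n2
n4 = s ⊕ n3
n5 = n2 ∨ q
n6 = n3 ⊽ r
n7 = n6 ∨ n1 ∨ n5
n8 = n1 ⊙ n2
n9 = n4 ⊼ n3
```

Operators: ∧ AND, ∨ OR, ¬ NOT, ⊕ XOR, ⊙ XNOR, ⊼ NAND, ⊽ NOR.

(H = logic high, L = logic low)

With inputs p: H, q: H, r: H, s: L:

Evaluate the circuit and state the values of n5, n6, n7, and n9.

n5 = H  n6 = L  n7 = H  n9 = H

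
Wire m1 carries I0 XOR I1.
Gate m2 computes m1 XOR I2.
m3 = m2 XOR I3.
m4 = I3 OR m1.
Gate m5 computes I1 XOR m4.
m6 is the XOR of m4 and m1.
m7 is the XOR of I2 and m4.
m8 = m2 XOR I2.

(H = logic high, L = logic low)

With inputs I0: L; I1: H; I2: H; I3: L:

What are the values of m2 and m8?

m2 = L  m8 = H

m1 = I0 XOR I1 = L XOR H = H
m2 = m1 XOR I2 = H XOR H = L
m8 = m2 XOR I2 = L XOR H = H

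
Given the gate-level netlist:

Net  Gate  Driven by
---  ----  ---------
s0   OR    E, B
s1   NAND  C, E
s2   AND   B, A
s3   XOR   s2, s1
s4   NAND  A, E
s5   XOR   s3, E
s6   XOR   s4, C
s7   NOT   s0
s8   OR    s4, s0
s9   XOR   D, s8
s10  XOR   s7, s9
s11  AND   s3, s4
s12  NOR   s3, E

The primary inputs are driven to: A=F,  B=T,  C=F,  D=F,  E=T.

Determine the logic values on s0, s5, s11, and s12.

s0 = E OR B = T OR T = T
s1 = C NAND E = F NAND T = T
s2 = B AND A = T AND F = F
s3 = s2 XOR s1 = F XOR T = T
s4 = A NAND E = F NAND T = T
s5 = s3 XOR E = T XOR T = F
s11 = s3 AND s4 = T AND T = T
s12 = s3 NOR E = T NOR T = F

s0 = T; s5 = F; s11 = T; s12 = F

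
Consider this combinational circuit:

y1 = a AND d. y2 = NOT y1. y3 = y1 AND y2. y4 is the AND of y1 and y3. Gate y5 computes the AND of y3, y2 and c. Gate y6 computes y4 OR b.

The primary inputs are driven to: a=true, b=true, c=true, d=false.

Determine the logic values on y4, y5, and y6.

y1 = a AND d = true AND false = false
y2 = NOT y1 = NOT false = true
y3 = y1 AND y2 = false AND true = false
y4 = y1 AND y3 = false AND false = false
y5 = y3 AND y2 AND c = false AND true AND true = false
y6 = y4 OR b = false OR true = true

y4 = false, y5 = false, y6 = true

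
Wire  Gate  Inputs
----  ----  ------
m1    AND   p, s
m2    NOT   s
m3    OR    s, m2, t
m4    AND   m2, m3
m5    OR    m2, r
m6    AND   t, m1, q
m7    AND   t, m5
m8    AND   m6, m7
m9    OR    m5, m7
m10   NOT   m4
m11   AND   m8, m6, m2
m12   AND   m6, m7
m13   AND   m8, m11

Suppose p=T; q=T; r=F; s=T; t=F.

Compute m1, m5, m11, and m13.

m1 = p AND s = T AND T = T
m2 = NOT s = NOT T = F
m5 = m2 OR r = F OR F = F
m6 = t AND m1 AND q = F AND T AND T = F
m7 = t AND m5 = F AND F = F
m8 = m6 AND m7 = F AND F = F
m11 = m8 AND m6 AND m2 = F AND F AND F = F
m13 = m8 AND m11 = F AND F = F

m1 = T, m5 = F, m11 = F, m13 = F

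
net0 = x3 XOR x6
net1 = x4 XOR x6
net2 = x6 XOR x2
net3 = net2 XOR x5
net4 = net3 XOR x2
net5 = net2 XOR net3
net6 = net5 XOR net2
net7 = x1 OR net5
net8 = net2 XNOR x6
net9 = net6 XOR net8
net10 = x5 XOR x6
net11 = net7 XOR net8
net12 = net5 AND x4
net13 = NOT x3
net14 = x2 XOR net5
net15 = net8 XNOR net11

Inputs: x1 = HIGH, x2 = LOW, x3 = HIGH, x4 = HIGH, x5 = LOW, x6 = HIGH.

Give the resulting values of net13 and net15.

net2 = x6 XOR x2 = HIGH XOR LOW = HIGH
net3 = net2 XOR x5 = HIGH XOR LOW = HIGH
net5 = net2 XOR net3 = HIGH XOR HIGH = LOW
net7 = x1 OR net5 = HIGH OR LOW = HIGH
net8 = net2 XNOR x6 = HIGH XNOR HIGH = HIGH
net11 = net7 XOR net8 = HIGH XOR HIGH = LOW
net13 = NOT x3 = NOT HIGH = LOW
net15 = net8 XNOR net11 = HIGH XNOR LOW = LOW

net13 = LOW  net15 = LOW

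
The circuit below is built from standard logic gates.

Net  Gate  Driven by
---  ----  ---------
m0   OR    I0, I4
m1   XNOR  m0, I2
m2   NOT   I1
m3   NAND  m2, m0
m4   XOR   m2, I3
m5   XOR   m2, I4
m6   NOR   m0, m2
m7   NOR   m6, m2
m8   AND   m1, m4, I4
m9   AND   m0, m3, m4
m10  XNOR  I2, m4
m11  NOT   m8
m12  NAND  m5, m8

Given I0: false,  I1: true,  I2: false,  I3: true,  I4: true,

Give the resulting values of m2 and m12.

m0 = I0 OR I4 = false OR true = true
m1 = m0 XNOR I2 = true XNOR false = false
m2 = NOT I1 = NOT true = false
m4 = m2 XOR I3 = false XOR true = true
m5 = m2 XOR I4 = false XOR true = true
m8 = m1 AND m4 AND I4 = false AND true AND true = false
m12 = m5 NAND m8 = true NAND false = true

m2 = false; m12 = true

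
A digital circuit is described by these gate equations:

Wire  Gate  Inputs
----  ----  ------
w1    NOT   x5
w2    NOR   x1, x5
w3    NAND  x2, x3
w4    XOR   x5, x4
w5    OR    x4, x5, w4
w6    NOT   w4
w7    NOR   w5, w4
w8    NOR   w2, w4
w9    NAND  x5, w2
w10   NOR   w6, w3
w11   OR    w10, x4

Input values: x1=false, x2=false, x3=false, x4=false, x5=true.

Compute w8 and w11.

w2 = x1 NOR x5 = false NOR true = false
w3 = x2 NAND x3 = false NAND false = true
w4 = x5 XOR x4 = true XOR false = true
w6 = NOT w4 = NOT true = false
w8 = w2 NOR w4 = false NOR true = false
w10 = w6 NOR w3 = false NOR true = false
w11 = w10 OR x4 = false OR false = false

w8 = false  w11 = false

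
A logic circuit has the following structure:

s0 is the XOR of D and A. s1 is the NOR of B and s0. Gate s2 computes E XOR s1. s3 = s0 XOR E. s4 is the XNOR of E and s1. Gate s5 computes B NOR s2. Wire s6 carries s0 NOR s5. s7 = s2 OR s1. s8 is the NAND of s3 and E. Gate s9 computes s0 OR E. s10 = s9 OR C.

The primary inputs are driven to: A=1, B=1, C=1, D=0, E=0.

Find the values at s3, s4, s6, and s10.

s3 = 1  s4 = 1  s6 = 0  s10 = 1

s0 = D XOR A = 0 XOR 1 = 1
s1 = B NOR s0 = 1 NOR 1 = 0
s2 = E XOR s1 = 0 XOR 0 = 0
s3 = s0 XOR E = 1 XOR 0 = 1
s4 = E XNOR s1 = 0 XNOR 0 = 1
s5 = B NOR s2 = 1 NOR 0 = 0
s6 = s0 NOR s5 = 1 NOR 0 = 0
s9 = s0 OR E = 1 OR 0 = 1
s10 = s9 OR C = 1 OR 1 = 1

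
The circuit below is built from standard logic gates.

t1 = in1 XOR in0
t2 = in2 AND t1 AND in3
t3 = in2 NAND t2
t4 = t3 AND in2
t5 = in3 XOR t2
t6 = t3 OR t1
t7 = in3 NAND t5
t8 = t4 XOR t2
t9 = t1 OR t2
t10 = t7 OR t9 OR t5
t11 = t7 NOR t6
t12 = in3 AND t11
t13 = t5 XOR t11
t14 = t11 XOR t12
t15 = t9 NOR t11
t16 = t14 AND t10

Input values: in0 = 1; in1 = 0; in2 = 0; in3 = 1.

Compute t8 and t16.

t1 = in1 XOR in0 = 0 XOR 1 = 1
t2 = in2 AND t1 AND in3 = 0 AND 1 AND 1 = 0
t3 = in2 NAND t2 = 0 NAND 0 = 1
t4 = t3 AND in2 = 1 AND 0 = 0
t5 = in3 XOR t2 = 1 XOR 0 = 1
t6 = t3 OR t1 = 1 OR 1 = 1
t7 = in3 NAND t5 = 1 NAND 1 = 0
t8 = t4 XOR t2 = 0 XOR 0 = 0
t9 = t1 OR t2 = 1 OR 0 = 1
t10 = t7 OR t9 OR t5 = 0 OR 1 OR 1 = 1
t11 = t7 NOR t6 = 0 NOR 1 = 0
t12 = in3 AND t11 = 1 AND 0 = 0
t14 = t11 XOR t12 = 0 XOR 0 = 0
t16 = t14 AND t10 = 0 AND 1 = 0

t8 = 0, t16 = 0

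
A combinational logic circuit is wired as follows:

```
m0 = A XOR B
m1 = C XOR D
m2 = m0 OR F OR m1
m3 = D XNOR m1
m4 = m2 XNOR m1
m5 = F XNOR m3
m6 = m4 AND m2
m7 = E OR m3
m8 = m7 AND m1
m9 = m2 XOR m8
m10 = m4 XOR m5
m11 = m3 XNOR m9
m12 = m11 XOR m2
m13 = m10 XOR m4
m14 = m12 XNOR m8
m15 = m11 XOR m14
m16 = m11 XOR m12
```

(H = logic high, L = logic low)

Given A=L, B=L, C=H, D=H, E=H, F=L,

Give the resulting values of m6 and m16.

m0 = A XOR B = L XOR L = L
m1 = C XOR D = H XOR H = L
m2 = m0 OR F OR m1 = L OR L OR L = L
m3 = D XNOR m1 = H XNOR L = L
m4 = m2 XNOR m1 = L XNOR L = H
m6 = m4 AND m2 = H AND L = L
m7 = E OR m3 = H OR L = H
m8 = m7 AND m1 = H AND L = L
m9 = m2 XOR m8 = L XOR L = L
m11 = m3 XNOR m9 = L XNOR L = H
m12 = m11 XOR m2 = H XOR L = H
m16 = m11 XOR m12 = H XOR H = L

m6 = L, m16 = L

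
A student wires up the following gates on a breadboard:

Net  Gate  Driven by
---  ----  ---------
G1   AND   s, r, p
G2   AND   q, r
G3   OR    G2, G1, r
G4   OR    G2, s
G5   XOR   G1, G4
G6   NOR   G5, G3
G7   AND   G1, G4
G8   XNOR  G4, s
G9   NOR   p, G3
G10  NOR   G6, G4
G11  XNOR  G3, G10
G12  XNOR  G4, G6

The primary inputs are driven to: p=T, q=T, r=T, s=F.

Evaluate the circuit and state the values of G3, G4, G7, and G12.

G1 = s AND r AND p = F AND T AND T = F
G2 = q AND r = T AND T = T
G3 = G2 OR G1 OR r = T OR F OR T = T
G4 = G2 OR s = T OR F = T
G5 = G1 XOR G4 = F XOR T = T
G6 = G5 NOR G3 = T NOR T = F
G7 = G1 AND G4 = F AND T = F
G12 = G4 XNOR G6 = T XNOR F = F

G3 = T  G4 = T  G7 = F  G12 = F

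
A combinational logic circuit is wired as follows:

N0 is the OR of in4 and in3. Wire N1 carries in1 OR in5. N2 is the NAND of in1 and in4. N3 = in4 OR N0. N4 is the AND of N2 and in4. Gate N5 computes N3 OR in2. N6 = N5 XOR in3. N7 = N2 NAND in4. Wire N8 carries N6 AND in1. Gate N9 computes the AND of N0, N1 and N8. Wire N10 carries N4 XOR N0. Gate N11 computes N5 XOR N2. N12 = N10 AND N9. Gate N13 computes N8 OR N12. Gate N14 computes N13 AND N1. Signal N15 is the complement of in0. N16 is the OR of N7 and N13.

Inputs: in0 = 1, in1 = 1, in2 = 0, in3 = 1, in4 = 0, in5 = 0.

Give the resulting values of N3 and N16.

N3 = 1  N16 = 1

N0 = in4 OR in3 = 0 OR 1 = 1
N1 = in1 OR in5 = 1 OR 0 = 1
N2 = in1 NAND in4 = 1 NAND 0 = 1
N3 = in4 OR N0 = 0 OR 1 = 1
N4 = N2 AND in4 = 1 AND 0 = 0
N5 = N3 OR in2 = 1 OR 0 = 1
N6 = N5 XOR in3 = 1 XOR 1 = 0
N7 = N2 NAND in4 = 1 NAND 0 = 1
N8 = N6 AND in1 = 0 AND 1 = 0
N9 = N0 AND N1 AND N8 = 1 AND 1 AND 0 = 0
N10 = N4 XOR N0 = 0 XOR 1 = 1
N12 = N10 AND N9 = 1 AND 0 = 0
N13 = N8 OR N12 = 0 OR 0 = 0
N16 = N7 OR N13 = 1 OR 0 = 1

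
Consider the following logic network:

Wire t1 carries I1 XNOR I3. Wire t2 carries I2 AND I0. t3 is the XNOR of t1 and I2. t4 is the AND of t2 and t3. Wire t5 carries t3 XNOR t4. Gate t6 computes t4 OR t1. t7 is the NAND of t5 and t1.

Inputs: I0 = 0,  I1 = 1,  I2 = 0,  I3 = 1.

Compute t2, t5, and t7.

t1 = I1 XNOR I3 = 1 XNOR 1 = 1
t2 = I2 AND I0 = 0 AND 0 = 0
t3 = t1 XNOR I2 = 1 XNOR 0 = 0
t4 = t2 AND t3 = 0 AND 0 = 0
t5 = t3 XNOR t4 = 0 XNOR 0 = 1
t7 = t5 NAND t1 = 1 NAND 1 = 0

t2 = 0  t5 = 1  t7 = 0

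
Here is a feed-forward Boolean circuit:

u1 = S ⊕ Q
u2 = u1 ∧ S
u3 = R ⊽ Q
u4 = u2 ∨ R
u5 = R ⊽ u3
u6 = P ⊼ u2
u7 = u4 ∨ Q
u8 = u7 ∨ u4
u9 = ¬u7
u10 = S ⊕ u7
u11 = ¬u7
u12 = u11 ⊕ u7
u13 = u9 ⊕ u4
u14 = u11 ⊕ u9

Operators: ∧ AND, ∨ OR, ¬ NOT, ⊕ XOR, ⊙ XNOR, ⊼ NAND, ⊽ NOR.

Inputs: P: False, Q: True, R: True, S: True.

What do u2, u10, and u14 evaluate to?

u1 = S XOR Q = True XOR True = False
u2 = u1 AND S = False AND True = False
u4 = u2 OR R = False OR True = True
u7 = u4 OR Q = True OR True = True
u9 = NOT u7 = NOT True = False
u10 = S XOR u7 = True XOR True = False
u11 = NOT u7 = NOT True = False
u14 = u11 XOR u9 = False XOR False = False

u2 = False; u10 = False; u14 = False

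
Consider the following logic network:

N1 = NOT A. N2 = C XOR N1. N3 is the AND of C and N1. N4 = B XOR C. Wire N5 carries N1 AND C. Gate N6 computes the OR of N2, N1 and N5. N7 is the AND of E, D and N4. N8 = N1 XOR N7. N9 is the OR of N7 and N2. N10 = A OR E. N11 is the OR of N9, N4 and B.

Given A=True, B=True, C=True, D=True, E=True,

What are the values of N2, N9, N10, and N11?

N2 = True  N9 = True  N10 = True  N11 = True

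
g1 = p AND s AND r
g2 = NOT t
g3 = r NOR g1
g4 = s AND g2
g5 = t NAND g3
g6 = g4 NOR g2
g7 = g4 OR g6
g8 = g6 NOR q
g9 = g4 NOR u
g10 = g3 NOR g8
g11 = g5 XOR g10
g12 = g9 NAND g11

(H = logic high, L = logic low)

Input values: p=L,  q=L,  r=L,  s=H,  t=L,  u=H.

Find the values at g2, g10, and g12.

g1 = p AND s AND r = L AND H AND L = L
g2 = NOT t = NOT L = H
g3 = r NOR g1 = L NOR L = H
g4 = s AND g2 = H AND H = H
g5 = t NAND g3 = L NAND H = H
g6 = g4 NOR g2 = H NOR H = L
g8 = g6 NOR q = L NOR L = H
g9 = g4 NOR u = H NOR H = L
g10 = g3 NOR g8 = H NOR H = L
g11 = g5 XOR g10 = H XOR L = H
g12 = g9 NAND g11 = L NAND H = H

g2 = H, g10 = L, g12 = H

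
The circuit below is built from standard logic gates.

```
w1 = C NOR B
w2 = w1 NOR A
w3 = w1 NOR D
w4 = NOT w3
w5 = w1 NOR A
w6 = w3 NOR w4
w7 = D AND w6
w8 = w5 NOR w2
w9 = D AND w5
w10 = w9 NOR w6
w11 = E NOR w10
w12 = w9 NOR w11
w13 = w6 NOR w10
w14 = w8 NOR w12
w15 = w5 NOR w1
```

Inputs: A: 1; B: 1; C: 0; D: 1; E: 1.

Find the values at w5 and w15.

w5 = 0, w15 = 1

w1 = C NOR B = 0 NOR 1 = 0
w5 = w1 NOR A = 0 NOR 1 = 0
w15 = w5 NOR w1 = 0 NOR 0 = 1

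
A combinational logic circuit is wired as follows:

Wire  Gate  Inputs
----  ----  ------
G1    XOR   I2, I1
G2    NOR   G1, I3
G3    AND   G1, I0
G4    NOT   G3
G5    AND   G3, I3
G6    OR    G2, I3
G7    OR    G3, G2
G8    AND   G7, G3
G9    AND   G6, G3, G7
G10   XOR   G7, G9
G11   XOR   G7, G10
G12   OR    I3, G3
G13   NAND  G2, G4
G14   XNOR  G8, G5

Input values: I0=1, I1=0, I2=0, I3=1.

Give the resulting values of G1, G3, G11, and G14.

G1 = 0  G3 = 0  G11 = 0  G14 = 1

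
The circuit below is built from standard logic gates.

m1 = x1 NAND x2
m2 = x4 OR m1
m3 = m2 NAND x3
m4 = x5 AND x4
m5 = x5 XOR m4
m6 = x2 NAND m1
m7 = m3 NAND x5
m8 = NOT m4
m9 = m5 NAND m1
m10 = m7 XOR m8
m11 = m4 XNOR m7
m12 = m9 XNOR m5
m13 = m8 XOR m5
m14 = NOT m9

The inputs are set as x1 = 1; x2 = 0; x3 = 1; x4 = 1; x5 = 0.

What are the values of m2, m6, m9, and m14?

m2 = 1; m6 = 1; m9 = 1; m14 = 0

m1 = x1 NAND x2 = 1 NAND 0 = 1
m2 = x4 OR m1 = 1 OR 1 = 1
m4 = x5 AND x4 = 0 AND 1 = 0
m5 = x5 XOR m4 = 0 XOR 0 = 0
m6 = x2 NAND m1 = 0 NAND 1 = 1
m9 = m5 NAND m1 = 0 NAND 1 = 1
m14 = NOT m9 = NOT 1 = 0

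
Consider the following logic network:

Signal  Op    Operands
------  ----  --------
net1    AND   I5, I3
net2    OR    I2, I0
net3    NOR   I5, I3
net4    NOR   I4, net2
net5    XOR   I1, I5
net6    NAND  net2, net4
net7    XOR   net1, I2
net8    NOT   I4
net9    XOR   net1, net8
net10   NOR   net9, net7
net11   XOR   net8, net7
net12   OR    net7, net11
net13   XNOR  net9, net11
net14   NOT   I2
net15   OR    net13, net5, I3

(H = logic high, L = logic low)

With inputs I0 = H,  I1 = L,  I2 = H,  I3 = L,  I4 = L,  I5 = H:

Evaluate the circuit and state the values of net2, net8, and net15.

net2 = H, net8 = H, net15 = H

net1 = I5 AND I3 = H AND L = L
net2 = I2 OR I0 = H OR H = H
net5 = I1 XOR I5 = L XOR H = H
net7 = net1 XOR I2 = L XOR H = H
net8 = NOT I4 = NOT L = H
net9 = net1 XOR net8 = L XOR H = H
net11 = net8 XOR net7 = H XOR H = L
net13 = net9 XNOR net11 = H XNOR L = L
net15 = net13 OR net5 OR I3 = L OR H OR L = H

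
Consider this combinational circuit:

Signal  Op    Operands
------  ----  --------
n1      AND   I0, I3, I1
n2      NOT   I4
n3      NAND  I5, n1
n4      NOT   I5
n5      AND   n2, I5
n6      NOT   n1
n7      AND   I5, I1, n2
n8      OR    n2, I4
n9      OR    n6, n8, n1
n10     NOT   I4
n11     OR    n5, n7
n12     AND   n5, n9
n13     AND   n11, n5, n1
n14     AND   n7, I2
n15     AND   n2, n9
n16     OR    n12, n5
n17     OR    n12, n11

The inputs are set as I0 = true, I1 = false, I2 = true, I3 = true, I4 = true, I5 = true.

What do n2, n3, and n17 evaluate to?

n2 = false  n3 = true  n17 = false

n1 = I0 AND I3 AND I1 = true AND true AND false = false
n2 = NOT I4 = NOT true = false
n3 = I5 NAND n1 = true NAND false = true
n5 = n2 AND I5 = false AND true = false
n6 = NOT n1 = NOT false = true
n7 = I5 AND I1 AND n2 = true AND false AND false = false
n8 = n2 OR I4 = false OR true = true
n9 = n6 OR n8 OR n1 = true OR true OR false = true
n11 = n5 OR n7 = false OR false = false
n12 = n5 AND n9 = false AND true = false
n17 = n12 OR n11 = false OR false = false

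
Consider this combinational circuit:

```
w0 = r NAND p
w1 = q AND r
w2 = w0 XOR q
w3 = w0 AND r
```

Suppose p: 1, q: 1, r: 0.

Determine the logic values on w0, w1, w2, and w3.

w0 = 1  w1 = 0  w2 = 0  w3 = 0

w0 = r NAND p = 0 NAND 1 = 1
w1 = q AND r = 1 AND 0 = 0
w2 = w0 XOR q = 1 XOR 1 = 0
w3 = w0 AND r = 1 AND 0 = 0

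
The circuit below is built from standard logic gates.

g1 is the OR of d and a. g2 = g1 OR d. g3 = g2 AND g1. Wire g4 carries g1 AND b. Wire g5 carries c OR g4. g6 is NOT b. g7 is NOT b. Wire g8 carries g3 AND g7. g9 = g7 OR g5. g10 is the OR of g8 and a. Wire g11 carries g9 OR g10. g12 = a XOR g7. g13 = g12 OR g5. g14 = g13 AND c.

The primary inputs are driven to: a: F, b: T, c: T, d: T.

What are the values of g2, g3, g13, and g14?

g2 = T; g3 = T; g13 = T; g14 = T

g1 = d OR a = T OR F = T
g2 = g1 OR d = T OR T = T
g3 = g2 AND g1 = T AND T = T
g4 = g1 AND b = T AND T = T
g5 = c OR g4 = T OR T = T
g7 = NOT b = NOT T = F
g12 = a XOR g7 = F XOR F = F
g13 = g12 OR g5 = F OR T = T
g14 = g13 AND c = T AND T = T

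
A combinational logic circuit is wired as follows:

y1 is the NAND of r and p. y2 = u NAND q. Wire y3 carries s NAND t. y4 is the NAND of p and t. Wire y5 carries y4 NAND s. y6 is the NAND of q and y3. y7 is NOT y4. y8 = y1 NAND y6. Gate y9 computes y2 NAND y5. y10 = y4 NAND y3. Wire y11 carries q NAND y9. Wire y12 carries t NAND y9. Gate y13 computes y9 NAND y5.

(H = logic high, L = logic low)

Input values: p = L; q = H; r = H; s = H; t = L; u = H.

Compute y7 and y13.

y2 = u NAND q = H NAND H = L
y4 = p NAND t = L NAND L = H
y5 = y4 NAND s = H NAND H = L
y7 = NOT y4 = NOT H = L
y9 = y2 NAND y5 = L NAND L = H
y13 = y9 NAND y5 = H NAND L = H

y7 = L, y13 = H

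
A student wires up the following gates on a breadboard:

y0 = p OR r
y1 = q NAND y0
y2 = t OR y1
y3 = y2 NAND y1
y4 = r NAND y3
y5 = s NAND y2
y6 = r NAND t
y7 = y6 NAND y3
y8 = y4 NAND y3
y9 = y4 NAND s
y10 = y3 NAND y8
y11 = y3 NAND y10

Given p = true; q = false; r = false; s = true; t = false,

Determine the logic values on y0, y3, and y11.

y0 = true  y3 = false  y11 = true

y0 = p OR r = true OR false = true
y1 = q NAND y0 = false NAND true = true
y2 = t OR y1 = false OR true = true
y3 = y2 NAND y1 = true NAND true = false
y4 = r NAND y3 = false NAND false = true
y8 = y4 NAND y3 = true NAND false = true
y10 = y3 NAND y8 = false NAND true = true
y11 = y3 NAND y10 = false NAND true = true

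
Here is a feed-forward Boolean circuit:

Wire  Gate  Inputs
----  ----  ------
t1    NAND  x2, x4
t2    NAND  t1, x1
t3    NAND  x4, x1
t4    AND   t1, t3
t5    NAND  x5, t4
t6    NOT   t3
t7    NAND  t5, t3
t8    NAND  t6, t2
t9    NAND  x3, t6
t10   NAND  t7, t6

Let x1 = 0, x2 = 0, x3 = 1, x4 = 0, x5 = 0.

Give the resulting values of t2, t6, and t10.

t1 = x2 NAND x4 = 0 NAND 0 = 1
t2 = t1 NAND x1 = 1 NAND 0 = 1
t3 = x4 NAND x1 = 0 NAND 0 = 1
t4 = t1 AND t3 = 1 AND 1 = 1
t5 = x5 NAND t4 = 0 NAND 1 = 1
t6 = NOT t3 = NOT 1 = 0
t7 = t5 NAND t3 = 1 NAND 1 = 0
t10 = t7 NAND t6 = 0 NAND 0 = 1

t2 = 1, t6 = 0, t10 = 1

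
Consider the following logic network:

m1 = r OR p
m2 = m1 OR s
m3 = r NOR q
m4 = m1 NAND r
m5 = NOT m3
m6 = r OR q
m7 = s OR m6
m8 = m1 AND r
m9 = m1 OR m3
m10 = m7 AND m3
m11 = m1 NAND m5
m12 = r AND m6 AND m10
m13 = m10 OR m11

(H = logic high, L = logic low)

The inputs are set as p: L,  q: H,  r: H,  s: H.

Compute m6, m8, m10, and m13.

m1 = r OR p = H OR L = H
m3 = r NOR q = H NOR H = L
m5 = NOT m3 = NOT L = H
m6 = r OR q = H OR H = H
m7 = s OR m6 = H OR H = H
m8 = m1 AND r = H AND H = H
m10 = m7 AND m3 = H AND L = L
m11 = m1 NAND m5 = H NAND H = L
m13 = m10 OR m11 = L OR L = L

m6 = H  m8 = H  m10 = L  m13 = L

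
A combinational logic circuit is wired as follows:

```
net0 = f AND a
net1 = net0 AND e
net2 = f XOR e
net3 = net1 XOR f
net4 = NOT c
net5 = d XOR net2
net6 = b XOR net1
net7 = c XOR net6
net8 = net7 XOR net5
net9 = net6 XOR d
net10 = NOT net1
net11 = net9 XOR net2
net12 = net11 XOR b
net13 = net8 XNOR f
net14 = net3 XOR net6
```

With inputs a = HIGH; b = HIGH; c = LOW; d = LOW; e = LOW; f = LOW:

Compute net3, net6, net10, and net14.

net0 = f AND a = LOW AND HIGH = LOW
net1 = net0 AND e = LOW AND LOW = LOW
net3 = net1 XOR f = LOW XOR LOW = LOW
net6 = b XOR net1 = HIGH XOR LOW = HIGH
net10 = NOT net1 = NOT LOW = HIGH
net14 = net3 XOR net6 = LOW XOR HIGH = HIGH

net3 = LOW, net6 = HIGH, net10 = HIGH, net14 = HIGH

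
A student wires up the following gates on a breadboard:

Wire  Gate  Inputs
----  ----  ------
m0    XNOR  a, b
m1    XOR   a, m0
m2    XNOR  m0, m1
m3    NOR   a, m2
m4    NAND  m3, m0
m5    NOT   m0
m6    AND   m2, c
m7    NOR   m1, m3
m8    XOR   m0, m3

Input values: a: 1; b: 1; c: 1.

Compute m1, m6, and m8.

m1 = 0; m6 = 0; m8 = 1

m0 = a XNOR b = 1 XNOR 1 = 1
m1 = a XOR m0 = 1 XOR 1 = 0
m2 = m0 XNOR m1 = 1 XNOR 0 = 0
m3 = a NOR m2 = 1 NOR 0 = 0
m6 = m2 AND c = 0 AND 1 = 0
m8 = m0 XOR m3 = 1 XOR 0 = 1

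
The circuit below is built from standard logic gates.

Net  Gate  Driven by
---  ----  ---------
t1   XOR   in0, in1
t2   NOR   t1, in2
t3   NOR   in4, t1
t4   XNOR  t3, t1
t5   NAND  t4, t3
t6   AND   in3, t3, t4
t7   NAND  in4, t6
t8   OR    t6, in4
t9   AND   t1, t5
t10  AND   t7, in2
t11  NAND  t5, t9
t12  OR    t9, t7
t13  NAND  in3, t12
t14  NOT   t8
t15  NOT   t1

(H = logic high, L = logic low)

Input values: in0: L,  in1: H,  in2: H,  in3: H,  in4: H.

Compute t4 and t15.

t1 = in0 XOR in1 = L XOR H = H
t3 = in4 NOR t1 = H NOR H = L
t4 = t3 XNOR t1 = L XNOR H = L
t15 = NOT t1 = NOT H = L

t4 = L; t15 = L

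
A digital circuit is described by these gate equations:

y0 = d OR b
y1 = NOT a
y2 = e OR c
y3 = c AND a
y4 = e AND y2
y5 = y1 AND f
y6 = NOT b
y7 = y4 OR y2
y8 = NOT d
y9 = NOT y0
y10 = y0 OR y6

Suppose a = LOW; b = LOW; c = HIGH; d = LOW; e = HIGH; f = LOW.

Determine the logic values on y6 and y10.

y6 = HIGH, y10 = HIGH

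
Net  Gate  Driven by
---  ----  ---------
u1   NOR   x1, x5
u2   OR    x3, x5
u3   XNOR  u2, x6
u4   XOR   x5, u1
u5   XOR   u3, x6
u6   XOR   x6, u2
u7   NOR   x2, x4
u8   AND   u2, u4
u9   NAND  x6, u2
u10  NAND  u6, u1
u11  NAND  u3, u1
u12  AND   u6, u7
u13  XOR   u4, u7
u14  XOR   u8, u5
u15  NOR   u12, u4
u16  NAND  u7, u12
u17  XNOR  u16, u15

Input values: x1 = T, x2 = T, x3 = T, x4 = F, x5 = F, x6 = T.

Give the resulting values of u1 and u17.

u1 = F, u17 = T

u1 = x1 NOR x5 = T NOR F = F
u2 = x3 OR x5 = T OR F = T
u4 = x5 XOR u1 = F XOR F = F
u6 = x6 XOR u2 = T XOR T = F
u7 = x2 NOR x4 = T NOR F = F
u12 = u6 AND u7 = F AND F = F
u15 = u12 NOR u4 = F NOR F = T
u16 = u7 NAND u12 = F NAND F = T
u17 = u16 XNOR u15 = T XNOR T = T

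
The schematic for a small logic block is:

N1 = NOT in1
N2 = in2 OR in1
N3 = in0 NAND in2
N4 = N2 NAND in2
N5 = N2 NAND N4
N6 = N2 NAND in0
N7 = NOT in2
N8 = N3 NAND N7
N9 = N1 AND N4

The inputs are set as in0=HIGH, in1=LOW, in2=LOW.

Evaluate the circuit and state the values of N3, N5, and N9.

N1 = NOT in1 = NOT LOW = HIGH
N2 = in2 OR in1 = LOW OR LOW = LOW
N3 = in0 NAND in2 = HIGH NAND LOW = HIGH
N4 = N2 NAND in2 = LOW NAND LOW = HIGH
N5 = N2 NAND N4 = LOW NAND HIGH = HIGH
N9 = N1 AND N4 = HIGH AND HIGH = HIGH

N3 = HIGH, N5 = HIGH, N9 = HIGH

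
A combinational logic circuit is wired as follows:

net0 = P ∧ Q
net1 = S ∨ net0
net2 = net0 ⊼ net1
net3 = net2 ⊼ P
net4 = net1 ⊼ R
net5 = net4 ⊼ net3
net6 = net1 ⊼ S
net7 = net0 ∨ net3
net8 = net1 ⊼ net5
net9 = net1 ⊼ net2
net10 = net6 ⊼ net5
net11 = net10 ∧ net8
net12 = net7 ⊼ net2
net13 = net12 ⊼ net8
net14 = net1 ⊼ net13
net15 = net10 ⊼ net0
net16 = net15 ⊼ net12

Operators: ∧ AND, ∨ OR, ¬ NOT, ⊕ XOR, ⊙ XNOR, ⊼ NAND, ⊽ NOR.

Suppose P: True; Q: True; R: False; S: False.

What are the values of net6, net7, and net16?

net6 = True; net7 = True; net16 = True

net0 = P AND Q = True AND True = True
net1 = S OR net0 = False OR True = True
net2 = net0 NAND net1 = True NAND True = False
net3 = net2 NAND P = False NAND True = True
net4 = net1 NAND R = True NAND False = True
net5 = net4 NAND net3 = True NAND True = False
net6 = net1 NAND S = True NAND False = True
net7 = net0 OR net3 = True OR True = True
net10 = net6 NAND net5 = True NAND False = True
net12 = net7 NAND net2 = True NAND False = True
net15 = net10 NAND net0 = True NAND True = False
net16 = net15 NAND net12 = False NAND True = True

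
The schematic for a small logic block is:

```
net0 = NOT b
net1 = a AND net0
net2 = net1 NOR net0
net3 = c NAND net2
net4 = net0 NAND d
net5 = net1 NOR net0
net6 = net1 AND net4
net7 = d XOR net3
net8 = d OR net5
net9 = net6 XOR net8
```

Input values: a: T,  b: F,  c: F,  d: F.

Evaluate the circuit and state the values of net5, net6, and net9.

net5 = F, net6 = T, net9 = T

net0 = NOT b = NOT F = T
net1 = a AND net0 = T AND T = T
net4 = net0 NAND d = T NAND F = T
net5 = net1 NOR net0 = T NOR T = F
net6 = net1 AND net4 = T AND T = T
net8 = d OR net5 = F OR F = F
net9 = net6 XOR net8 = T XOR F = T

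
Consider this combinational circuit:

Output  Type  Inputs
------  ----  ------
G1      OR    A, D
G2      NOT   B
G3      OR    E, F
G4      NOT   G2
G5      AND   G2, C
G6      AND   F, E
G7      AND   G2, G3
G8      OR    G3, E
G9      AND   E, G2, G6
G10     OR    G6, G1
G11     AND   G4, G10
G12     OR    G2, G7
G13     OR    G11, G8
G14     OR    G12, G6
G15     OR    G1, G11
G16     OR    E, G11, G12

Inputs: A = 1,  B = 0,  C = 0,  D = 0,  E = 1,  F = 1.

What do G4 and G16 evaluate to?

G1 = A OR D = 1 OR 0 = 1
G2 = NOT B = NOT 0 = 1
G3 = E OR F = 1 OR 1 = 1
G4 = NOT G2 = NOT 1 = 0
G6 = F AND E = 1 AND 1 = 1
G7 = G2 AND G3 = 1 AND 1 = 1
G10 = G6 OR G1 = 1 OR 1 = 1
G11 = G4 AND G10 = 0 AND 1 = 0
G12 = G2 OR G7 = 1 OR 1 = 1
G16 = E OR G11 OR G12 = 1 OR 0 OR 1 = 1

G4 = 0  G16 = 1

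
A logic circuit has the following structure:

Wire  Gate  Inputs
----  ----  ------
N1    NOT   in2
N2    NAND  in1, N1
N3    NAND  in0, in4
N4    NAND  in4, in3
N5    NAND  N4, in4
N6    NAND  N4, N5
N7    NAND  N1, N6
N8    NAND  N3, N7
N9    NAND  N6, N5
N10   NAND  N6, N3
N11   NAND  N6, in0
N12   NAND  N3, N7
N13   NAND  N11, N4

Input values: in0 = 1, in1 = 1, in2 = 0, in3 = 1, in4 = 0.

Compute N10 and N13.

N10 = 1  N13 = 0

N3 = in0 NAND in4 = 1 NAND 0 = 1
N4 = in4 NAND in3 = 0 NAND 1 = 1
N5 = N4 NAND in4 = 1 NAND 0 = 1
N6 = N4 NAND N5 = 1 NAND 1 = 0
N10 = N6 NAND N3 = 0 NAND 1 = 1
N11 = N6 NAND in0 = 0 NAND 1 = 1
N13 = N11 NAND N4 = 1 NAND 1 = 0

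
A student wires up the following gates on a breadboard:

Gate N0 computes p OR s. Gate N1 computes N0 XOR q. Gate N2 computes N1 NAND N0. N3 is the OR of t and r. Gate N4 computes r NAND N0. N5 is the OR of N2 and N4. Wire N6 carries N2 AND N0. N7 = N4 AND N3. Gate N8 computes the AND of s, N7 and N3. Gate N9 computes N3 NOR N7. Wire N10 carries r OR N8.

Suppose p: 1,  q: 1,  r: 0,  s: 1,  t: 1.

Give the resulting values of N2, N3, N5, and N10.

N2 = 1  N3 = 1  N5 = 1  N10 = 1

N0 = p OR s = 1 OR 1 = 1
N1 = N0 XOR q = 1 XOR 1 = 0
N2 = N1 NAND N0 = 0 NAND 1 = 1
N3 = t OR r = 1 OR 0 = 1
N4 = r NAND N0 = 0 NAND 1 = 1
N5 = N2 OR N4 = 1 OR 1 = 1
N7 = N4 AND N3 = 1 AND 1 = 1
N8 = s AND N7 AND N3 = 1 AND 1 AND 1 = 1
N10 = r OR N8 = 0 OR 1 = 1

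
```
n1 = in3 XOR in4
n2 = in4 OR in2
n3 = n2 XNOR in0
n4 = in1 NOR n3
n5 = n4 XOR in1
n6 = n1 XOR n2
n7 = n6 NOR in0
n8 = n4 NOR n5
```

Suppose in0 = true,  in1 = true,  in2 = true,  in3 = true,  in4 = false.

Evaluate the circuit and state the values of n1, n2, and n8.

n1 = true; n2 = true; n8 = false

n1 = in3 XOR in4 = true XOR false = true
n2 = in4 OR in2 = false OR true = true
n3 = n2 XNOR in0 = true XNOR true = true
n4 = in1 NOR n3 = true NOR true = false
n5 = n4 XOR in1 = false XOR true = true
n8 = n4 NOR n5 = false NOR true = false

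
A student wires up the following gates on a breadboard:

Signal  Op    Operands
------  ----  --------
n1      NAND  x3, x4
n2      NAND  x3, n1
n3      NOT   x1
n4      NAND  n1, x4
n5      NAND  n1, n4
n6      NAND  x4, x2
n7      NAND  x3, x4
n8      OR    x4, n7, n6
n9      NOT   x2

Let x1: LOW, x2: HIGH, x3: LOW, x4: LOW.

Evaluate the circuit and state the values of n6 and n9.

n6 = HIGH, n9 = LOW

n6 = x4 NAND x2 = LOW NAND HIGH = HIGH
n9 = NOT x2 = NOT HIGH = LOW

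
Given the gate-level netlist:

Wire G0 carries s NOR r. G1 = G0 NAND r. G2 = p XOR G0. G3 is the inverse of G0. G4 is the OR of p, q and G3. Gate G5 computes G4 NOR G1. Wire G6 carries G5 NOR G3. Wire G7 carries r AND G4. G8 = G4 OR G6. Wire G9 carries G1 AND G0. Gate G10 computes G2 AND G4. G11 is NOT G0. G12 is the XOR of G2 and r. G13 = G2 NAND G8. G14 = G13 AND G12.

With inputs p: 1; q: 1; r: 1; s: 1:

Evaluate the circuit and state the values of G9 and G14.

G0 = s NOR r = 1 NOR 1 = 0
G1 = G0 NAND r = 0 NAND 1 = 1
G2 = p XOR G0 = 1 XOR 0 = 1
G3 = NOT G0 = NOT 0 = 1
G4 = p OR q OR G3 = 1 OR 1 OR 1 = 1
G5 = G4 NOR G1 = 1 NOR 1 = 0
G6 = G5 NOR G3 = 0 NOR 1 = 0
G8 = G4 OR G6 = 1 OR 0 = 1
G9 = G1 AND G0 = 1 AND 0 = 0
G12 = G2 XOR r = 1 XOR 1 = 0
G13 = G2 NAND G8 = 1 NAND 1 = 0
G14 = G13 AND G12 = 0 AND 0 = 0

G9 = 0  G14 = 0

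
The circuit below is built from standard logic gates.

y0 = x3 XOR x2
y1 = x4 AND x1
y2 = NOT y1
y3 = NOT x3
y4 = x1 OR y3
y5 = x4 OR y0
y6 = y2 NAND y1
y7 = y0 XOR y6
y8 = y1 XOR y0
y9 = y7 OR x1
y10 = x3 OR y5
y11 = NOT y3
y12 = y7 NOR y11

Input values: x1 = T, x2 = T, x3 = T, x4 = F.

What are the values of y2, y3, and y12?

y2 = T; y3 = F; y12 = F

y0 = x3 XOR x2 = T XOR T = F
y1 = x4 AND x1 = F AND T = F
y2 = NOT y1 = NOT F = T
y3 = NOT x3 = NOT T = F
y6 = y2 NAND y1 = T NAND F = T
y7 = y0 XOR y6 = F XOR T = T
y11 = NOT y3 = NOT F = T
y12 = y7 NOR y11 = T NOR T = F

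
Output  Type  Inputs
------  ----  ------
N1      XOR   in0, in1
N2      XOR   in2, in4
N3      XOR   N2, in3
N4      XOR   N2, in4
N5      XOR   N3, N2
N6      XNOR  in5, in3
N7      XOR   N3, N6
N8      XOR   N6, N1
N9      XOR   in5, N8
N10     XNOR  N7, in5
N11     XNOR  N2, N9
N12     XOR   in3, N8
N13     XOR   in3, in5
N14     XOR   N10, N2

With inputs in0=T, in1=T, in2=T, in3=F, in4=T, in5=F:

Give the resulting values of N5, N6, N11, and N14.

N1 = in0 XOR in1 = T XOR T = F
N2 = in2 XOR in4 = T XOR T = F
N3 = N2 XOR in3 = F XOR F = F
N5 = N3 XOR N2 = F XOR F = F
N6 = in5 XNOR in3 = F XNOR F = T
N7 = N3 XOR N6 = F XOR T = T
N8 = N6 XOR N1 = T XOR F = T
N9 = in5 XOR N8 = F XOR T = T
N10 = N7 XNOR in5 = T XNOR F = F
N11 = N2 XNOR N9 = F XNOR T = F
N14 = N10 XOR N2 = F XOR F = F

N5 = F, N6 = T, N11 = F, N14 = F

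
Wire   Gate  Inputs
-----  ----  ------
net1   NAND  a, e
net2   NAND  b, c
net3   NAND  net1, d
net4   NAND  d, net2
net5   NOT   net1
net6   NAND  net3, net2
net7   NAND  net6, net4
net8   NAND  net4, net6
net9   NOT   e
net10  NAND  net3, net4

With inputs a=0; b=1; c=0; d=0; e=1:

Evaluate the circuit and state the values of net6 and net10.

net6 = 0, net10 = 0

net1 = a NAND e = 0 NAND 1 = 1
net2 = b NAND c = 1 NAND 0 = 1
net3 = net1 NAND d = 1 NAND 0 = 1
net4 = d NAND net2 = 0 NAND 1 = 1
net6 = net3 NAND net2 = 1 NAND 1 = 0
net10 = net3 NAND net4 = 1 NAND 1 = 0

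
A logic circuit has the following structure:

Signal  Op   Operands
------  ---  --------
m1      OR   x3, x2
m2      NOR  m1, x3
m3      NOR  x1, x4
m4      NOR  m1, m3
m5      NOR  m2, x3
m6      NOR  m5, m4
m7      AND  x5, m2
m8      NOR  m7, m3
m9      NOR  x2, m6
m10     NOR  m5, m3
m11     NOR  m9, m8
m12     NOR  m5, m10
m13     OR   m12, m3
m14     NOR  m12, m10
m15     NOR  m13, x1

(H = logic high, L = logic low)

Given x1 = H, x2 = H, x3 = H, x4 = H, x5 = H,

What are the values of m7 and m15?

m7 = L  m15 = L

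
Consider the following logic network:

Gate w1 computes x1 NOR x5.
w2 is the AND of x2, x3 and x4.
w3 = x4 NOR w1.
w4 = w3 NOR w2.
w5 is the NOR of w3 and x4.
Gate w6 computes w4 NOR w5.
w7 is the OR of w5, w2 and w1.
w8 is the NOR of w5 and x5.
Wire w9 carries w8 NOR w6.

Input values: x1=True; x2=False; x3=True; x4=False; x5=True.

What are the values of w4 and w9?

w4 = False, w9 = False

w1 = x1 NOR x5 = True NOR True = False
w2 = x2 AND x3 AND x4 = False AND True AND False = False
w3 = x4 NOR w1 = False NOR False = True
w4 = w3 NOR w2 = True NOR False = False
w5 = w3 NOR x4 = True NOR False = False
w6 = w4 NOR w5 = False NOR False = True
w8 = w5 NOR x5 = False NOR True = False
w9 = w8 NOR w6 = False NOR True = False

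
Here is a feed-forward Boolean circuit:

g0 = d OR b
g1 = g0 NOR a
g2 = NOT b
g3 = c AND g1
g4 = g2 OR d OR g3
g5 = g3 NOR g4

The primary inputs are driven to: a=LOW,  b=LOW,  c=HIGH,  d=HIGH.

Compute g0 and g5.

g0 = d OR b = HIGH OR LOW = HIGH
g1 = g0 NOR a = HIGH NOR LOW = LOW
g2 = NOT b = NOT LOW = HIGH
g3 = c AND g1 = HIGH AND LOW = LOW
g4 = g2 OR d OR g3 = HIGH OR HIGH OR LOW = HIGH
g5 = g3 NOR g4 = LOW NOR HIGH = LOW

g0 = HIGH, g5 = LOW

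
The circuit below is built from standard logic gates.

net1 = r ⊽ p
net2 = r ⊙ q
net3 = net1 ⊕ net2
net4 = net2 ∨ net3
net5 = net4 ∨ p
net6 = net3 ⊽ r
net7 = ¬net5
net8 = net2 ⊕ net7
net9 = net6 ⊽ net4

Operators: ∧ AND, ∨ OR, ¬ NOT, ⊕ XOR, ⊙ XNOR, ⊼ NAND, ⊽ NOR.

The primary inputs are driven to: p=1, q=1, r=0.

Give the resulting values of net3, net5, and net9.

net3 = 0  net5 = 1  net9 = 0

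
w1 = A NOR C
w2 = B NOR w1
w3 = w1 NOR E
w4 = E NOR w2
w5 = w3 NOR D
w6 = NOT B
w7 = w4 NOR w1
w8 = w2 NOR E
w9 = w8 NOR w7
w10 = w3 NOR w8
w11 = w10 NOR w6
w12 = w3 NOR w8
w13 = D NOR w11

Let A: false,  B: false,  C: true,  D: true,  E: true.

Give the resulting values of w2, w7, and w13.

w2 = true  w7 = true  w13 = false

w1 = A NOR C = false NOR true = false
w2 = B NOR w1 = false NOR false = true
w3 = w1 NOR E = false NOR true = false
w4 = E NOR w2 = true NOR true = false
w6 = NOT B = NOT false = true
w7 = w4 NOR w1 = false NOR false = true
w8 = w2 NOR E = true NOR true = false
w10 = w3 NOR w8 = false NOR false = true
w11 = w10 NOR w6 = true NOR true = false
w13 = D NOR w11 = true NOR false = false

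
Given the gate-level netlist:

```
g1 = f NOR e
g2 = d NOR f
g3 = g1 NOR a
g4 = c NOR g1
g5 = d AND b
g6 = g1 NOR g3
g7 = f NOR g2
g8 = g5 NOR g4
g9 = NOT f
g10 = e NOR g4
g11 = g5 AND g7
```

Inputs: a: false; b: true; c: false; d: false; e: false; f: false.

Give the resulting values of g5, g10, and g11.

g5 = false  g10 = true  g11 = false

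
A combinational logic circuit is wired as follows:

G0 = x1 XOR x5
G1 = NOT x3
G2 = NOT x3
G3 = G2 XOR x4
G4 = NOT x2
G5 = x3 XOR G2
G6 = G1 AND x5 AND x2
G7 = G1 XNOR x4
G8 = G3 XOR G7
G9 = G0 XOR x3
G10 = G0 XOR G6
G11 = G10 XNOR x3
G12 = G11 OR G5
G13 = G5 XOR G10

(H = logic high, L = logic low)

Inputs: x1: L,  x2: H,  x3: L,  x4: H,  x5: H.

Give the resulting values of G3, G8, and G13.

G3 = L, G8 = H, G13 = H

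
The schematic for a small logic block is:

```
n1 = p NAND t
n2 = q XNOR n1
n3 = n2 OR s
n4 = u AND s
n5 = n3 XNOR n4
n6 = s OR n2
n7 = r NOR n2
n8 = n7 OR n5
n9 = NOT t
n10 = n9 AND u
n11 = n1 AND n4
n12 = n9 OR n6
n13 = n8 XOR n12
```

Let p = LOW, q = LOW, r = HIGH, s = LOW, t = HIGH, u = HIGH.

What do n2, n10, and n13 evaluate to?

n2 = LOW, n10 = LOW, n13 = HIGH

n1 = p NAND t = LOW NAND HIGH = HIGH
n2 = q XNOR n1 = LOW XNOR HIGH = LOW
n3 = n2 OR s = LOW OR LOW = LOW
n4 = u AND s = HIGH AND LOW = LOW
n5 = n3 XNOR n4 = LOW XNOR LOW = HIGH
n6 = s OR n2 = LOW OR LOW = LOW
n7 = r NOR n2 = HIGH NOR LOW = LOW
n8 = n7 OR n5 = LOW OR HIGH = HIGH
n9 = NOT t = NOT HIGH = LOW
n10 = n9 AND u = LOW AND HIGH = LOW
n12 = n9 OR n6 = LOW OR LOW = LOW
n13 = n8 XOR n12 = HIGH XOR LOW = HIGH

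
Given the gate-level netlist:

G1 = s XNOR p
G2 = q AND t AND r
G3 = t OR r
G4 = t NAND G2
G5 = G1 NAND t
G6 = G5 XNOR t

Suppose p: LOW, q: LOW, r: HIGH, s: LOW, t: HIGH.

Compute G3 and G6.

G3 = HIGH; G6 = LOW

G1 = s XNOR p = LOW XNOR LOW = HIGH
G3 = t OR r = HIGH OR HIGH = HIGH
G5 = G1 NAND t = HIGH NAND HIGH = LOW
G6 = G5 XNOR t = LOW XNOR HIGH = LOW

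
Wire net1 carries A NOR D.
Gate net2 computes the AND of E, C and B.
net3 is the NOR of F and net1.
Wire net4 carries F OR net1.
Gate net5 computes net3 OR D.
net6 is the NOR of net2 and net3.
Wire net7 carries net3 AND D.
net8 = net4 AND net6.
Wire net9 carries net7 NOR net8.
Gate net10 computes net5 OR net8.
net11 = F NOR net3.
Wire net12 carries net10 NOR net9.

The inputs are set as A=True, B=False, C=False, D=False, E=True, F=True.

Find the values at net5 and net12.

net1 = A NOR D = True NOR False = False
net2 = E AND C AND B = True AND False AND False = False
net3 = F NOR net1 = True NOR False = False
net4 = F OR net1 = True OR False = True
net5 = net3 OR D = False OR False = False
net6 = net2 NOR net3 = False NOR False = True
net7 = net3 AND D = False AND False = False
net8 = net4 AND net6 = True AND True = True
net9 = net7 NOR net8 = False NOR True = False
net10 = net5 OR net8 = False OR True = True
net12 = net10 NOR net9 = True NOR False = False

net5 = False, net12 = False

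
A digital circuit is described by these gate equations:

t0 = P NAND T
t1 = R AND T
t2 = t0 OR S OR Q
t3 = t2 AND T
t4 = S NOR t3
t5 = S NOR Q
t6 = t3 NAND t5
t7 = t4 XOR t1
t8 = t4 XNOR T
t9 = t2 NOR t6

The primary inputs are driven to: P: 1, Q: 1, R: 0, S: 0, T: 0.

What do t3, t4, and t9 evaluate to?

t3 = 0, t4 = 1, t9 = 0

t0 = P NAND T = 1 NAND 0 = 1
t2 = t0 OR S OR Q = 1 OR 0 OR 1 = 1
t3 = t2 AND T = 1 AND 0 = 0
t4 = S NOR t3 = 0 NOR 0 = 1
t5 = S NOR Q = 0 NOR 1 = 0
t6 = t3 NAND t5 = 0 NAND 0 = 1
t9 = t2 NOR t6 = 1 NOR 1 = 0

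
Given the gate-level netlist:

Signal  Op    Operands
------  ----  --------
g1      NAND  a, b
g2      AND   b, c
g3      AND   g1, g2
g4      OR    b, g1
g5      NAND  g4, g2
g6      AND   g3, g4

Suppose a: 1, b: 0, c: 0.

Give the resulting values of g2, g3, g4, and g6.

g2 = 0, g3 = 0, g4 = 1, g6 = 0

g1 = a NAND b = 1 NAND 0 = 1
g2 = b AND c = 0 AND 0 = 0
g3 = g1 AND g2 = 1 AND 0 = 0
g4 = b OR g1 = 0 OR 1 = 1
g6 = g3 AND g4 = 0 AND 1 = 0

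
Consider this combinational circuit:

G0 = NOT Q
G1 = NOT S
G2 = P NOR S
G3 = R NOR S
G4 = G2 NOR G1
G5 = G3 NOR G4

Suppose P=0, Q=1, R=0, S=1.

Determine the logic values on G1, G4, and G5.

G1 = NOT S = NOT 1 = 0
G2 = P NOR S = 0 NOR 1 = 0
G3 = R NOR S = 0 NOR 1 = 0
G4 = G2 NOR G1 = 0 NOR 0 = 1
G5 = G3 NOR G4 = 0 NOR 1 = 0

G1 = 0; G4 = 1; G5 = 0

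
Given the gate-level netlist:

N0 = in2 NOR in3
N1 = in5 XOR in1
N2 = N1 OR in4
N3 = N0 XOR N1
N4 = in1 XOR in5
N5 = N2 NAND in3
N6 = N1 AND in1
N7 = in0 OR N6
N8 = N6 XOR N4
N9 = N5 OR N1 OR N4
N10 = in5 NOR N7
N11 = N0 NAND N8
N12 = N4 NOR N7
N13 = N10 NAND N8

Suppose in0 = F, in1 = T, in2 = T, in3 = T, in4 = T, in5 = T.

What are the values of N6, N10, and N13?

N6 = F  N10 = F  N13 = T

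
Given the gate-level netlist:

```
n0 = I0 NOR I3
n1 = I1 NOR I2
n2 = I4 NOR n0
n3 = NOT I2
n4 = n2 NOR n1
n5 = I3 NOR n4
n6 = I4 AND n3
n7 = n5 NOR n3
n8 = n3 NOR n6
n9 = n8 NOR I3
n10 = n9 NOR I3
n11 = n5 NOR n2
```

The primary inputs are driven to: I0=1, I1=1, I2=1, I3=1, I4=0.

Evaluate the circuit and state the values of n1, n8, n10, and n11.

n1 = 0  n8 = 1  n10 = 0  n11 = 0

n0 = I0 NOR I3 = 1 NOR 1 = 0
n1 = I1 NOR I2 = 1 NOR 1 = 0
n2 = I4 NOR n0 = 0 NOR 0 = 1
n3 = NOT I2 = NOT 1 = 0
n4 = n2 NOR n1 = 1 NOR 0 = 0
n5 = I3 NOR n4 = 1 NOR 0 = 0
n6 = I4 AND n3 = 0 AND 0 = 0
n8 = n3 NOR n6 = 0 NOR 0 = 1
n9 = n8 NOR I3 = 1 NOR 1 = 0
n10 = n9 NOR I3 = 0 NOR 1 = 0
n11 = n5 NOR n2 = 0 NOR 1 = 0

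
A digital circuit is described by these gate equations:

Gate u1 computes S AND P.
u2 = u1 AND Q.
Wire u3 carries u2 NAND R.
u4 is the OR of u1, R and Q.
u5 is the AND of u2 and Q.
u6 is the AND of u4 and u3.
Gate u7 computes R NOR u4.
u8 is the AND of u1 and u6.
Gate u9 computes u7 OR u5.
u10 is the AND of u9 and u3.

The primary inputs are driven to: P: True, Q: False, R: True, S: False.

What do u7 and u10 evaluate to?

u7 = False, u10 = False

u1 = S AND P = False AND True = False
u2 = u1 AND Q = False AND False = False
u3 = u2 NAND R = False NAND True = True
u4 = u1 OR R OR Q = False OR True OR False = True
u5 = u2 AND Q = False AND False = False
u7 = R NOR u4 = True NOR True = False
u9 = u7 OR u5 = False OR False = False
u10 = u9 AND u3 = False AND True = False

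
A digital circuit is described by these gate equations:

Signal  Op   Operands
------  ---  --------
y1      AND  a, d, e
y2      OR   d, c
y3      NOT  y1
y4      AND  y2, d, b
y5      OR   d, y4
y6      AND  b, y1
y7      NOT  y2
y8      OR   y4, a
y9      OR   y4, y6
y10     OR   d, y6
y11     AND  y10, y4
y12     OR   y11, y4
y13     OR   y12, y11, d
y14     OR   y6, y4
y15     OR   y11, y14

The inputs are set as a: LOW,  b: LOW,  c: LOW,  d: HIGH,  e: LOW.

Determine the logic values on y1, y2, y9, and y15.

y1 = LOW, y2 = HIGH, y9 = LOW, y15 = LOW

y1 = a AND d AND e = LOW AND HIGH AND LOW = LOW
y2 = d OR c = HIGH OR LOW = HIGH
y4 = y2 AND d AND b = HIGH AND HIGH AND LOW = LOW
y6 = b AND y1 = LOW AND LOW = LOW
y9 = y4 OR y6 = LOW OR LOW = LOW
y10 = d OR y6 = HIGH OR LOW = HIGH
y11 = y10 AND y4 = HIGH AND LOW = LOW
y14 = y6 OR y4 = LOW OR LOW = LOW
y15 = y11 OR y14 = LOW OR LOW = LOW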